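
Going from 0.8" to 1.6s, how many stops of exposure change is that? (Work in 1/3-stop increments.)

1 stop

0.8 → 1 → 1.3 → 1.6 — count the steps: 3 third-stops = 1 stop.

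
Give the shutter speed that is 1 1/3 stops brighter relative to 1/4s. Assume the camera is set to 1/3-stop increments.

Shutter speed: 1/4 → 0.3 → 0.4 → 0.5 → 0.6 — 1 1/3 stops longer (brighter).

0.6 s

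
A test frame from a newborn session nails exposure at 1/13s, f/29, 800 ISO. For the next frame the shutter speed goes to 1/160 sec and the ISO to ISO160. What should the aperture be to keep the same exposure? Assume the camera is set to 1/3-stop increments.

f/3.5

Shutter speed: 1/13 → 1/15 → 1/20 → 1/25 → 1/30 → 1/40 → 1/50 → 1/60 → 1/80 → 1/100 → 1/125 → 1/160 — 3 2/3 stops faster (darker).
ISO: 800 → 640 → 500 → 400 → 320 → 250 → 200 → 160 — 2 1/3 stops dropped (darker).
Net change so far: 6 stops darker. Offset with the aperture: f/29 → f/25 → f/22 → f/20 → f/18 → f/16 → f/14 → f/13 → f/11 → f/10 → f/9 → f/8 → f/7.1 → f/6.3 → f/5.6 → f/5 → f/4.5 → f/4 → f/3.5.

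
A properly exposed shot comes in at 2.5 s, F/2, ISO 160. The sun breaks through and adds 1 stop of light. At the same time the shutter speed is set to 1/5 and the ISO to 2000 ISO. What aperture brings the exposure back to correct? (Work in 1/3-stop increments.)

Scene light: 1 stop brighter.
Shutter speed: 2.5 → 2 → 1.6 → 1.3 → 1 → 0.8 → 0.6 → 0.5 → 0.4 → 0.3 → 1/4 → 1/5 — 3 2/3 stops shorter (darker).
ISO: 160 → 200 → 250 → 320 → 400 → 500 → 640 → 800 → 1000 → 1250 → 1600 → 2000 — 3 2/3 stops raised (brighter).
Net so far: 1 stop brighter. Aperture: f/2 → f/2.2 → f/2.5 → f/2.8.

f/2.8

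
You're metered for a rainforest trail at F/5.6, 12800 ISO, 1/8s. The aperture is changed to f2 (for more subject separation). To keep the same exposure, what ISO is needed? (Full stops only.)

ISO 1600

Aperture: f/5.6 → f/4 → f/2.8 → f/2 — 3 stops wider (brighter).
Need 3 stops darker from the ISO: 12800 → 6400 → 3200 → 1600.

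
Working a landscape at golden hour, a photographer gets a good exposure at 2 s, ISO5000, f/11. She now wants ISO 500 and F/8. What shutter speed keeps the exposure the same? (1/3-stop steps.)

10 s

ISO: 5000 → 4000 → 3200 → 2500 → 2000 → 1600 → 1250 → 1000 → 800 → 640 → 500 — 3 1/3 stops lower (darker).
Aperture: f/11 → f/10 → f/9 → f/8 — 1 stop opened up (brighter).
Net change so far: 2 1/3 stops darker. Offset with the shutter speed: 2 → 2.5 → 3.2 → 4 → 5 → 6 → 8 → 10.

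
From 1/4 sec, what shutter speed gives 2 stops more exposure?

1 s

Shutter speed: 1/4 → 1/2 → 1 — 2 stops longer (brighter).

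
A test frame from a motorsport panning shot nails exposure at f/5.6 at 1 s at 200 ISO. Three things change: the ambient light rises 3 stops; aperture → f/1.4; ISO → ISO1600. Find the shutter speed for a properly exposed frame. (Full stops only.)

Scene light: 3 stops brighter.
Aperture: f/5.6 → f/4 → f/2.8 → f/2 → f/1.4 — 4 stops wider (brighter).
ISO: 200 → 400 → 800 → 1600 — 3 stops higher (brighter).
Net so far: 10 stops brighter. Shutter speed: 1 → 1/2 → 1/4 → 1/8 → 1/15 → 1/30 → 1/60 → 1/125 → 1/250 → 1/500 → 1/1000.

1/1000s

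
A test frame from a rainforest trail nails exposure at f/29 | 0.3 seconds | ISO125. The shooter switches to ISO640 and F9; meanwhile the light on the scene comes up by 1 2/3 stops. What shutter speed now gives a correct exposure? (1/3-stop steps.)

1/500s

Scene light: 1 2/3 stops brighter.
ISO: 125 → 160 → 200 → 250 → 320 → 400 → 500 → 640 — 2 1/3 stops raised (brighter).
Aperture: f/29 → f/25 → f/22 → f/20 → f/18 → f/16 → f/14 → f/13 → f/11 → f/10 → f/9 — 3 1/3 stops opened up (brighter).
Net so far: 7 1/3 stops brighter. Shutter speed: 0.3 → 1/4 → 1/5 → 1/6 → 1/8 → 1/10 → 1/13 → 1/15 → 1/20 → 1/25 → 1/30 → 1/40 → 1/50 → 1/60 → 1/80 → 1/100 → 1/125 → 1/160 → 1/200 → 1/250 → 1/320 → 1/400 → 1/500.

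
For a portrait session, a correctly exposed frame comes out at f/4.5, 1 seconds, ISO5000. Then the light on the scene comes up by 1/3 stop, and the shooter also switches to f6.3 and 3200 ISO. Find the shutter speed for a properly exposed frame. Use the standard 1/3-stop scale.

2.5 s

Scene light: 1/3 stop brighter.
Aperture: f/4.5 → f/5 → f/5.6 → f/6.3 — 1 stop stopped down (darker).
ISO: 5000 → 4000 → 3200 — 2/3 stop lower (darker).
Net so far: 1 1/3 stops darker. Shutter speed: 1 → 1.3 → 1.6 → 2 → 2.5.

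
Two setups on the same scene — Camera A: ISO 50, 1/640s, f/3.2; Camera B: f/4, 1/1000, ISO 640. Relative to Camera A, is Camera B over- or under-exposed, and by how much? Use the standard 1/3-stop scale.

2 1/3 stops brighter

Aperture: f/3.2 → f/3.5 → f/4 — 2/3 stop narrower (darker).
Shutter speed: 1/640 → 1/800 → 1/1000 — 2/3 stop shorter (darker).
ISO: 50 → 64 → 80 → 100 → 125 → 160 → 200 → 250 → 320 → 400 → 500 → 640 — 3 2/3 stops raised (brighter).
Net: −2/3 −2/3 +3 2/3 = +2 1/3 stops.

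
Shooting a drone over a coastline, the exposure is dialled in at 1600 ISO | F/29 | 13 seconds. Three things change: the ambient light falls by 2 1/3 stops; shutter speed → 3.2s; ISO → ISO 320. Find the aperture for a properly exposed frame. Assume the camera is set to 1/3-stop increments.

f/2.8

Scene light: 2 1/3 stops darker.
Shutter speed: 13 → 10 → 8 → 6 → 5 → 4 → 3.2 — 2 stops faster (darker).
ISO: 1600 → 1250 → 1000 → 800 → 640 → 500 → 400 → 320 — 2 1/3 stops lower (darker).
Net so far: 6 2/3 stops darker. Aperture: f/29 → f/25 → f/22 → f/20 → f/18 → f/16 → f/14 → f/13 → f/11 → f/10 → f/9 → f/8 → f/7.1 → f/6.3 → f/5.6 → f/5 → f/4.5 → f/4 → f/3.5 → f/3.2 → f/2.8.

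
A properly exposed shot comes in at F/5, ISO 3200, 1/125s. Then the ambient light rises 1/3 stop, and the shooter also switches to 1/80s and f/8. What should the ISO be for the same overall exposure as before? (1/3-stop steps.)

ISO 4000

Scene light: 1/3 stop brighter.
Shutter speed: 1/125 → 1/100 → 1/80 — 2/3 stop slower (brighter).
Aperture: f/5 → f/5.6 → f/6.3 → f/7.1 → f/8 — 1 1/3 stops narrower (darker).
Net so far: 1/3 stop darker. ISO: 3200 → 4000.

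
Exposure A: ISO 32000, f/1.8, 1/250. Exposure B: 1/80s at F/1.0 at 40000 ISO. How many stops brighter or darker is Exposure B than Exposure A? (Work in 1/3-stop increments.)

Aperture: f/1.8 → f/1.6 → f/1.4 → f/1.2 → f/1.1 → f/1.0 — 1 2/3 stops wider (brighter).
Shutter speed: 1/250 → 1/200 → 1/160 → 1/125 → 1/100 → 1/80 — 1 2/3 stops longer (brighter).
ISO: 32000 → 40000 — 1/3 stop higher (brighter).
Net: +1 2/3 +1 2/3 +1/3 = +3 2/3 stops.

3 2/3 stops brighter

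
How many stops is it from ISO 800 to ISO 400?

800 → 400 — count the steps: 1 stop.

1 stop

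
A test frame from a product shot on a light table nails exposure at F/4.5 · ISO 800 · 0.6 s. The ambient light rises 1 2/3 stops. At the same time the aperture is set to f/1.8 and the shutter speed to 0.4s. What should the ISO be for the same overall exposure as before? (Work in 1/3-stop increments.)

Scene light: 1 2/3 stops brighter.
Aperture: f/4.5 → f/4 → f/3.5 → f/3.2 → f/2.8 → f/2.5 → f/2.2 → f/2 → f/1.8 — 2 2/3 stops opened up (brighter).
Shutter speed: 0.6 → 0.5 → 0.4 — 2/3 stop shorter (darker).
Net so far: 3 2/3 stops brighter. ISO: 800 → 640 → 500 → 400 → 320 → 250 → 200 → 160 → 125 → 100 → 80 → 64.

ISO 64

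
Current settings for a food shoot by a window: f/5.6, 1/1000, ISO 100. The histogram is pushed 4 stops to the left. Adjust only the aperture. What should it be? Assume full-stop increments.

Underexposed by 4 stops → need 4 stops brighter.
Aperture: f/5.6 → f/4 → f/2.8 → f/2 → f/1.4.

f/1.4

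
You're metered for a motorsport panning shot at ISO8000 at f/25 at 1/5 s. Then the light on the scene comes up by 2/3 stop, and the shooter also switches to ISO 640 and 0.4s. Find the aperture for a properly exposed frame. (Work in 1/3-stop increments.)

Scene light: 2/3 stop brighter.
ISO: 8000 → 6400 → 5000 → 4000 → 3200 → 2500 → 2000 → 1600 → 1250 → 1000 → 800 → 640 — 3 2/3 stops dropped (darker).
Shutter speed: 1/5 → 1/4 → 0.3 → 0.4 — 1 stop slower (brighter).
Net so far: 2 stops darker. Aperture: f/25 → f/22 → f/20 → f/18 → f/16 → f/14 → f/13.

f/13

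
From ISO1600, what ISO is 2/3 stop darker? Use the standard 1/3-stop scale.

ISO: 1600 → 1250 → 1000 — 2/3 stop lower (darker).

ISO 1000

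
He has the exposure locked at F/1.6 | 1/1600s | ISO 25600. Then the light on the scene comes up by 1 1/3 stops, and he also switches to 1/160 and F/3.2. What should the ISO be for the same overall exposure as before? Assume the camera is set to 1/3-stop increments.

ISO 4000

Scene light: 1 1/3 stops brighter.
Shutter speed: 1/1600 → 1/1250 → 1/1000 → 1/800 → 1/640 → 1/500 → 1/400 → 1/320 → 1/250 → 1/200 → 1/160 — 3 1/3 stops slower (brighter).
Aperture: f/1.6 → f/1.8 → f/2 → f/2.2 → f/2.5 → f/2.8 → f/3.2 — 2 stops narrower (darker).
Net so far: 2 2/3 stops brighter. ISO: 25600 → 20000 → 16000 → 12800 → 10000 → 8000 → 6400 → 5000 → 4000.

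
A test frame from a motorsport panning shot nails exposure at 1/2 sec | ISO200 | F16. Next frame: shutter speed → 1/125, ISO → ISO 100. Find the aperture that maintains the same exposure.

f/1.4

Shutter speed: 1/2 → 1/4 → 1/8 → 1/15 → 1/30 → 1/60 → 1/125 — 6 stops shorter (darker).
ISO: 200 → 100 — 1 stop dropped (darker).
Net change so far: 7 stops darker. Offset with the aperture: f/16 → f/11 → f/8 → f/5.6 → f/4 → f/2.8 → f/2 → f/1.4.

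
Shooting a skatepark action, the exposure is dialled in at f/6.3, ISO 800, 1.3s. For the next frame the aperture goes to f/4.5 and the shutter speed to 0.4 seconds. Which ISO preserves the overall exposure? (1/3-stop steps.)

ISO 1250

Aperture: f/6.3 → f/5.6 → f/5 → f/4.5 — 1 stop larger aperture (brighter).
Shutter speed: 1.3 → 1 → 0.8 → 0.6 → 0.5 → 0.4 — 1 2/3 stops shorter (darker).
Net change so far: 2/3 stop darker. Offset with the ISO: 800 → 1000 → 1250.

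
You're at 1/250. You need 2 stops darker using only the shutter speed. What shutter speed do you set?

1/1000s

Shutter speed: 1/250 → 1/500 → 1/1000 — 2 stops shorter (darker).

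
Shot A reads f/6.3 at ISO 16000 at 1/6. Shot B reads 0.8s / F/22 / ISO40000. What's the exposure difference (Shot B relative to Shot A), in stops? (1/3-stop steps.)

same exposure (0 stops)

Aperture: f/6.3 → f/7.1 → f/8 → f/9 → f/10 → f/11 → f/13 → f/14 → f/16 → f/18 → f/20 → f/22 — 3 2/3 stops stopped down (darker).
Shutter speed: 1/6 → 1/5 → 1/4 → 0.3 → 0.4 → 0.5 → 0.6 → 0.8 — 2 1/3 stops slower (brighter).
ISO: 16000 → 20000 → 25600 → 32000 → 40000 — 1 1/3 stops raised (brighter).
Net: −3 2/3 +2 1/3 +1 1/3 = 0 stops.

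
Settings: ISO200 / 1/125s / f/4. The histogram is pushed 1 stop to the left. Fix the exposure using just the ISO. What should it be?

ISO 400

Underexposed by 1 stop → need 1 stop brighter.
ISO: 200 → 400.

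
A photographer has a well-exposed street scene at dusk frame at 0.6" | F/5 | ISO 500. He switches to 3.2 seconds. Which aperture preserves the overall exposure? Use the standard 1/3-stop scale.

f/11

Shutter speed: 0.6 → 0.8 → 1 → 1.3 → 1.6 → 2 → 2.5 → 3.2 — 2 1/3 stops slower (brighter).
Need 2 1/3 stops darker from the aperture: f/5 → f/5.6 → f/6.3 → f/7.1 → f/8 → f/9 → f/10 → f/11.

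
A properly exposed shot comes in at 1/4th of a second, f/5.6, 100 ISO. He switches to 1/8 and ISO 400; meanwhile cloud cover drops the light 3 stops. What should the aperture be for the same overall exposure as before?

f/2.8

Scene light: 3 stops darker.
Shutter speed: 1/4 → 1/8 — 1 stop faster (darker).
ISO: 100 → 200 → 400 — 2 stops raised (brighter).
Net so far: 2 stops darker. Aperture: f/5.6 → f/4 → f/2.8.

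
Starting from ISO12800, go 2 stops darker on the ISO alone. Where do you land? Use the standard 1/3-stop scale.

ISO 3200

ISO: 12800 → 10000 → 8000 → 6400 → 5000 → 4000 → 3200 — 2 stops dropped (darker).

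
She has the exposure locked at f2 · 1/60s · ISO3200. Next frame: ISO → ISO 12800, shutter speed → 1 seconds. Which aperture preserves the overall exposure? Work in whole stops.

ISO: 3200 → 6400 → 12800 — 2 stops higher (brighter).
Shutter speed: 1/60 → 1/30 → 1/15 → 1/8 → 1/4 → 1/2 → 1 — 6 stops longer (brighter).
Net change so far: 8 stops brighter. Offset with the aperture: f/2 → f/2.8 → f/4 → f/5.6 → f/8 → f/11 → f/16 → f/22 → f/32.

f/32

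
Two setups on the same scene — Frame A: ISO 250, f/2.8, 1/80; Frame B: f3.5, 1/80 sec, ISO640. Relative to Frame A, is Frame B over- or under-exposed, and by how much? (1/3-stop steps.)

2/3 stop brighter

Aperture: f/2.8 → f/3.2 → f/3.5 — 2/3 stop stopped down (darker).
Shutter speed: unchanged.
ISO: 250 → 320 → 400 → 500 → 640 — 1 1/3 stops higher (brighter).
Net: −2/3 +1 1/3 = +2/3 stops.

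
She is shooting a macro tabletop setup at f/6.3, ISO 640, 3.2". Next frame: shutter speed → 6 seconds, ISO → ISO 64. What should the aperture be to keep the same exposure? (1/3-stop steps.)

f/2.8

Shutter speed: 3.2 → 4 → 5 → 6 — 1 stop longer (brighter).
ISO: 640 → 500 → 400 → 320 → 250 → 200 → 160 → 125 → 100 → 80 → 64 — 3 1/3 stops dropped (darker).
Net change so far: 2 1/3 stops darker. Offset with the aperture: f/6.3 → f/5.6 → f/5 → f/4.5 → f/4 → f/3.5 → f/3.2 → f/2.8.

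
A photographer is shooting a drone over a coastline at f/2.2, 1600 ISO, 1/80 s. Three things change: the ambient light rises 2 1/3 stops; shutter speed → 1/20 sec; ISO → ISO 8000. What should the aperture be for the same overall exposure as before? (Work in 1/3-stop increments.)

Scene light: 2 1/3 stops brighter.
Shutter speed: 1/80 → 1/60 → 1/50 → 1/40 → 1/30 → 1/25 → 1/20 — 2 stops longer (brighter).
ISO: 1600 → 2000 → 2500 → 3200 → 4000 → 5000 → 6400 → 8000 — 2 1/3 stops higher (brighter).
Net so far: 6 2/3 stops brighter. Aperture: f/2.2 → f/2.5 → f/2.8 → f/3.2 → f/3.5 → f/4 → f/4.5 → f/5 → f/5.6 → f/6.3 → f/7.1 → f/8 → f/9 → f/10 → f/11 → f/13 → f/14 → f/16 → f/18 → f/20 → f/22.

f/22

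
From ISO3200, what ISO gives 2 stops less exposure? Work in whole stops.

ISO: 3200 → 1600 → 800 — 2 stops dropped (darker).

ISO 800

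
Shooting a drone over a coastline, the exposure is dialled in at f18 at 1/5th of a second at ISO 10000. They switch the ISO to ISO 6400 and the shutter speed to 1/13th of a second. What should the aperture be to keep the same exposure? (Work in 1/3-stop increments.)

f/9

ISO: 10000 → 8000 → 6400 — 2/3 stop dropped (darker).
Shutter speed: 1/5 → 1/6 → 1/8 → 1/10 → 1/13 — 1 1/3 stops shorter (darker).
Net change so far: 2 stops darker. Offset with the aperture: f/18 → f/16 → f/14 → f/13 → f/11 → f/10 → f/9.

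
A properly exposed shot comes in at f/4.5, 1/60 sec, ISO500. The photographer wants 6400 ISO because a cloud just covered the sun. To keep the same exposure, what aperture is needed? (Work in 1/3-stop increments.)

f/16

ISO: 500 → 640 → 800 → 1000 → 1250 → 1600 → 2000 → 2500 → 3200 → 4000 → 5000 → 6400 — 3 2/3 stops raised (brighter).
Need 3 2/3 stops darker from the aperture: f/4.5 → f/5 → f/5.6 → f/6.3 → f/7.1 → f/8 → f/9 → f/10 → f/11 → f/13 → f/14 → f/16.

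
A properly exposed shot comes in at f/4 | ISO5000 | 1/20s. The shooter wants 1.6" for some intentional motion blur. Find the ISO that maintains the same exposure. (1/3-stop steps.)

Shutter speed: 1/20 → 1/15 → 1/13 → 1/10 → 1/8 → 1/6 → 1/5 → 1/4 → 0.3 → 0.4 → 0.5 → 0.6 → 0.8 → 1 → 1.3 → 1.6 — 5 stops slower (brighter).
Need 5 stops darker from the ISO: 5000 → 4000 → 3200 → 2500 → 2000 → 1600 → 1250 → 1000 → 800 → 640 → 500 → 400 → 320 → 250 → 200 → 160.

ISO 160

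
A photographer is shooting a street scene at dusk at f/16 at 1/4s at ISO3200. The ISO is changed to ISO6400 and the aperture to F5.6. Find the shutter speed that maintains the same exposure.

1/60s

ISO: 3200 → 6400 — 1 stop raised (brighter).
Aperture: f/16 → f/11 → f/8 → f/5.6 — 3 stops larger aperture (brighter).
Net change so far: 4 stops brighter. Offset with the shutter speed: 1/4 → 1/8 → 1/15 → 1/30 → 1/60.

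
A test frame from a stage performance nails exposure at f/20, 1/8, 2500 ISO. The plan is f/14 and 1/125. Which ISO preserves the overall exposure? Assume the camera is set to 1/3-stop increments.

Aperture: f/20 → f/18 → f/16 → f/14 — 1 stop larger aperture (brighter).
Shutter speed: 1/8 → 1/10 → 1/13 → 1/15 → 1/20 → 1/25 → 1/30 → 1/40 → 1/50 → 1/60 → 1/80 → 1/100 → 1/125 — 4 stops shorter (darker).
Net change so far: 3 stops darker. Offset with the ISO: 2500 → 3200 → 4000 → 5000 → 6400 → 8000 → 10000 → 12800 → 16000 → 20000.

ISO 20000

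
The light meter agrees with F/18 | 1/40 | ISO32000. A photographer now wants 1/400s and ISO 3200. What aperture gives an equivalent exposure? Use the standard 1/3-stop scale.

Shutter speed: 1/40 → 1/50 → 1/60 → 1/80 → 1/100 → 1/125 → 1/160 → 1/200 → 1/250 → 1/320 → 1/400 — 3 1/3 stops shorter (darker).
ISO: 32000 → 25600 → 20000 → 16000 → 12800 → 10000 → 8000 → 6400 → 5000 → 4000 → 3200 — 3 1/3 stops dropped (darker).
Net change so far: 6 2/3 stops darker. Offset with the aperture: f/18 → f/16 → f/14 → f/13 → f/11 → f/10 → f/9 → f/8 → f/7.1 → f/6.3 → f/5.6 → f/5 → f/4.5 → f/4 → f/3.5 → f/3.2 → f/2.8 → f/2.5 → f/2.2 → f/2 → f/1.8.

f/1.8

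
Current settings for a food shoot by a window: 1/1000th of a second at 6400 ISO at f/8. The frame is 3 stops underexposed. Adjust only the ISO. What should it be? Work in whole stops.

Underexposed by 3 stops → need 3 stops brighter.
ISO: 6400 → 12800 → 25600 → 51200.

ISO 51200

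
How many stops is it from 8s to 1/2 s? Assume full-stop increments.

4 stops

8 → 4 → 2 → 1 → 1/2 — count the steps: 4 stops.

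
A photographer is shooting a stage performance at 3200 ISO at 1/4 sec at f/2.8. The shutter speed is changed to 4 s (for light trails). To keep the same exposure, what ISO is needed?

Shutter speed: 1/4 → 1/2 → 1 → 2 → 4 — 4 stops slower (brighter).
Need 4 stops darker from the ISO: 3200 → 1600 → 800 → 400 → 200.

ISO 200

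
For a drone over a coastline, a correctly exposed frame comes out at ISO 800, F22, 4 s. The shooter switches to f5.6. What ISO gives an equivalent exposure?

ISO 50

Aperture: f/22 → f/16 → f/11 → f/8 → f/5.6 — 4 stops wider (brighter).
Need 4 stops darker from the ISO: 800 → 400 → 200 → 100 → 50.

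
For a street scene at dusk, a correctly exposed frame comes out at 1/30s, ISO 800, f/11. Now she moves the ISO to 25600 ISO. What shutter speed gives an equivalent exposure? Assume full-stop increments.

ISO: 800 → 1600 → 3200 → 6400 → 12800 → 25600 — 5 stops higher (brighter).
Need 5 stops darker from the shutter speed: 1/30 → 1/60 → 1/125 → 1/250 → 1/500 → 1/1000.

1/1000s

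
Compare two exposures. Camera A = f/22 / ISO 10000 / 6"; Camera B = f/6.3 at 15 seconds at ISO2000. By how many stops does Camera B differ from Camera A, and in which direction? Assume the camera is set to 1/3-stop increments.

Aperture: f/22 → f/20 → f/18 → f/16 → f/14 → f/13 → f/11 → f/10 → f/9 → f/8 → f/7.1 → f/6.3 — 3 2/3 stops larger aperture (brighter).
Shutter speed: 6 → 8 → 10 → 13 → 15 — 1 1/3 stops slower (brighter).
ISO: 10000 → 8000 → 6400 → 5000 → 4000 → 3200 → 2500 → 2000 — 2 1/3 stops dropped (darker).
Net: +3 2/3 +1 1/3 −2 1/3 = +2 2/3 stops.

2 2/3 stops brighter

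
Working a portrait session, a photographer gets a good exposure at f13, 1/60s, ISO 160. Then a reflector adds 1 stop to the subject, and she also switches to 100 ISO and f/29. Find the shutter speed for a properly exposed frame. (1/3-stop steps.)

1/15s

Scene light: 1 stop brighter.
ISO: 160 → 125 → 100 — 2/3 stop dropped (darker).
Aperture: f/13 → f/14 → f/16 → f/18 → f/20 → f/22 → f/25 → f/29 — 2 1/3 stops narrower (darker).
Net so far: 2 stops darker. Shutter speed: 1/60 → 1/50 → 1/40 → 1/30 → 1/25 → 1/20 → 1/15.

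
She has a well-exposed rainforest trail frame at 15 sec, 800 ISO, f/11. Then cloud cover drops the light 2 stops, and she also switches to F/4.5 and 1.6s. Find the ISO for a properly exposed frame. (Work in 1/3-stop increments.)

Scene light: 2 stops darker.
Aperture: f/11 → f/10 → f/9 → f/8 → f/7.1 → f/6.3 → f/5.6 → f/5 → f/4.5 — 2 2/3 stops larger aperture (brighter).
Shutter speed: 15 → 13 → 10 → 8 → 6 → 5 → 4 → 3.2 → 2.5 → 2 → 1.6 — 3 1/3 stops faster (darker).
Net so far: 2 2/3 stops darker. ISO: 800 → 1000 → 1250 → 1600 → 2000 → 2500 → 3200 → 4000 → 5000.

ISO 5000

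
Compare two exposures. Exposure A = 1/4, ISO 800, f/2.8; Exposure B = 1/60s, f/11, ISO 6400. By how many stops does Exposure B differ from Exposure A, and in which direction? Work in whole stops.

Aperture: f/2.8 → f/4 → f/5.6 → f/8 → f/11 — 4 stops smaller aperture (darker).
Shutter speed: 1/4 → 1/8 → 1/15 → 1/30 → 1/60 — 4 stops shorter (darker).
ISO: 800 → 1600 → 3200 → 6400 — 3 stops higher (brighter).
Net: −4 −4 +3 = −5 stops.

5 stops darker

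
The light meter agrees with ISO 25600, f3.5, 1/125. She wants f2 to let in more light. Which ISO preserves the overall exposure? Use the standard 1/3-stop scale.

ISO 8000

Aperture: f/3.5 → f/3.2 → f/2.8 → f/2.5 → f/2.2 → f/2 — 1 2/3 stops larger aperture (brighter).
Need 1 2/3 stops darker from the ISO: 25600 → 20000 → 16000 → 12800 → 10000 → 8000.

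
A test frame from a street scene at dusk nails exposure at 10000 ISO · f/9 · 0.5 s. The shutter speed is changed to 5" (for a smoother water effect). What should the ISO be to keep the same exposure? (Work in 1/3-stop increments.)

ISO 1000

Shutter speed: 0.5 → 0.6 → 0.8 → 1 → 1.3 → 1.6 → 2 → 2.5 → 3.2 → 4 → 5 — 3 1/3 stops slower (brighter).
Need 3 1/3 stops darker from the ISO: 10000 → 8000 → 6400 → 5000 → 4000 → 3200 → 2500 → 2000 → 1600 → 1250 → 1000.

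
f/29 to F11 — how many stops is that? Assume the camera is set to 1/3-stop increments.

2 2/3 stops

f/29 → f/25 → f/22 → f/20 → f/18 → f/16 → f/14 → f/13 → f/11 — count the steps: 8 third-stops = 2 2/3 stops.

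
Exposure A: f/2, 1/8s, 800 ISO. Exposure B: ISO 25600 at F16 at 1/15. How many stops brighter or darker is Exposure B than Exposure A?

2 stops darker

Aperture: f/2 → f/2.8 → f/4 → f/5.6 → f/8 → f/11 → f/16 — 6 stops smaller aperture (darker).
Shutter speed: 1/8 → 1/15 — 1 stop faster (darker).
ISO: 800 → 1600 → 3200 → 6400 → 12800 → 25600 — 5 stops raised (brighter).
Net: −6 −1 +5 = −2 stops.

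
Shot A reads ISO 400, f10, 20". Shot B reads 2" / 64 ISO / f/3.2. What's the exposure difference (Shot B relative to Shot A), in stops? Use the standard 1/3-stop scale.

Aperture: f/10 → f/9 → f/8 → f/7.1 → f/6.3 → f/5.6 → f/5 → f/4.5 → f/4 → f/3.5 → f/3.2 — 3 1/3 stops opened up (brighter).
Shutter speed: 20 → 15 → 13 → 10 → 8 → 6 → 5 → 4 → 3.2 → 2.5 → 2 — 3 1/3 stops faster (darker).
ISO: 400 → 320 → 250 → 200 → 160 → 125 → 100 → 80 → 64 — 2 2/3 stops lower (darker).
Net: +3 1/3 −3 1/3 −2 2/3 = −2 2/3 stops.

2 2/3 stops darker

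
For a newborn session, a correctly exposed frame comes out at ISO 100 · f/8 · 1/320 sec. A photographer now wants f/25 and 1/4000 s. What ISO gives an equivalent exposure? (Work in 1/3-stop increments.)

ISO 12800

Aperture: f/8 → f/9 → f/10 → f/11 → f/13 → f/14 → f/16 → f/18 → f/20 → f/22 → f/25 — 3 1/3 stops narrower (darker).
Shutter speed: 1/320 → 1/400 → 1/500 → 1/640 → 1/800 → 1/1000 → 1/1250 → 1/1600 → 1/2000 → 1/2500 → 1/3200 → 1/4000 — 3 2/3 stops faster (darker).
Net change so far: 7 stops darker. Offset with the ISO: 100 → 125 → 160 → 200 → 250 → 320 → 400 → 500 → 640 → 800 → 1000 → 1250 → 1600 → 2000 → 2500 → 3200 → 4000 → 5000 → 6400 → 8000 → 10000 → 12800.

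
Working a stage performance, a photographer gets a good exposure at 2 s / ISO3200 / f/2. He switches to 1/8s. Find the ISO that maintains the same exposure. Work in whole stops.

ISO 51200

Shutter speed: 2 → 1 → 1/2 → 1/4 → 1/8 — 4 stops faster (darker).
Need 4 stops brighter from the ISO: 3200 → 6400 → 12800 → 25600 → 51200.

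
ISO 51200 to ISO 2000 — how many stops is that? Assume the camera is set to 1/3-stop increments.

4 2/3 stops

51200 → 40000 → 32000 → 25600 → 20000 → 16000 → 12800 → 10000 → 8000 → 6400 → 5000 → 4000 → 3200 → 2500 → 2000 — count the steps: 14 third-stops = 4 2/3 stops.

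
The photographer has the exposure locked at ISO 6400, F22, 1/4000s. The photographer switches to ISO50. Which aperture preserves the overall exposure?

f/2

ISO: 6400 → 3200 → 1600 → 800 → 400 → 200 → 100 → 50 — 7 stops lower (darker).
Need 7 stops brighter from the aperture: f/22 → f/16 → f/11 → f/8 → f/5.6 → f/4 → f/2.8 → f/2.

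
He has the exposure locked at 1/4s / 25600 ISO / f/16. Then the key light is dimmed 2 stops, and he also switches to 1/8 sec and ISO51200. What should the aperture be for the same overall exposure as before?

f/8

Scene light: 2 stops darker.
Shutter speed: 1/4 → 1/8 — 1 stop faster (darker).
ISO: 25600 → 51200 — 1 stop raised (brighter).
Net so far: 2 stops darker. Aperture: f/16 → f/11 → f/8.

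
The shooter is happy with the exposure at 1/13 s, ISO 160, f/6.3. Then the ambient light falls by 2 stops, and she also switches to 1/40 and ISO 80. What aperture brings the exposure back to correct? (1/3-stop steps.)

Scene light: 2 stops darker.
Shutter speed: 1/13 → 1/15 → 1/20 → 1/25 → 1/30 → 1/40 — 1 2/3 stops faster (darker).
ISO: 160 → 125 → 100 → 80 — 1 stop dropped (darker).
Net so far: 4 2/3 stops darker. Aperture: f/6.3 → f/5.6 → f/5 → f/4.5 → f/4 → f/3.5 → f/3.2 → f/2.8 → f/2.5 → f/2.2 → f/2 → f/1.8 → f/1.6 → f/1.4 → f/1.2.

f/1.2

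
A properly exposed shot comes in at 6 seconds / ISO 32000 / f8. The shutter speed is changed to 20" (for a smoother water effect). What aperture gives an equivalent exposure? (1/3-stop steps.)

Shutter speed: 6 → 8 → 10 → 13 → 15 → 20 — 1 2/3 stops longer (brighter).
Need 1 2/3 stops darker from the aperture: f/8 → f/9 → f/10 → f/11 → f/13 → f/14.

f/14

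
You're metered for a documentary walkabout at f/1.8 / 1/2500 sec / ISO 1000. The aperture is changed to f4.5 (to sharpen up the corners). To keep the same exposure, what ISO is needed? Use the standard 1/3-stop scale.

Aperture: f/1.8 → f/2 → f/2.2 → f/2.5 → f/2.8 → f/3.2 → f/3.5 → f/4 → f/4.5 — 2 2/3 stops narrower (darker).
Need 2 2/3 stops brighter from the ISO: 1000 → 1250 → 1600 → 2000 → 2500 → 3200 → 4000 → 5000 → 6400.

ISO 6400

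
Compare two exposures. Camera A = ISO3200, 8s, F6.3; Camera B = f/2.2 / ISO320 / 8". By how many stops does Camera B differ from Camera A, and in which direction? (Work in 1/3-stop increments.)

1/3 stop darker

Aperture: f/6.3 → f/5.6 → f/5 → f/4.5 → f/4 → f/3.5 → f/3.2 → f/2.8 → f/2.5 → f/2.2 — 3 stops larger aperture (brighter).
Shutter speed: unchanged.
ISO: 3200 → 2500 → 2000 → 1600 → 1250 → 1000 → 800 → 640 → 500 → 400 → 320 — 3 1/3 stops dropped (darker).
Net: +3 −3 1/3 = −1/3 stops.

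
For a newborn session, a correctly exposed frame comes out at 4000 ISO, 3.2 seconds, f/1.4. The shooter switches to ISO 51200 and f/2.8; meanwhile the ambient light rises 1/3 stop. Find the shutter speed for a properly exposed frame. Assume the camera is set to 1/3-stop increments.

Scene light: 1/3 stop brighter.
ISO: 4000 → 5000 → 6400 → 8000 → 10000 → 12800 → 16000 → 20000 → 25600 → 32000 → 40000 → 51200 — 3 2/3 stops higher (brighter).
Aperture: f/1.4 → f/1.6 → f/1.8 → f/2 → f/2.2 → f/2.5 → f/2.8 — 2 stops narrower (darker).
Net so far: 2 stops brighter. Shutter speed: 3.2 → 2.5 → 2 → 1.6 → 1.3 → 1 → 0.8.

0.8 s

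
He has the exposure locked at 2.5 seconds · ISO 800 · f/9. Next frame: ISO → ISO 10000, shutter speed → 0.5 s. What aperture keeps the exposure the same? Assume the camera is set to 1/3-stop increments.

ISO: 800 → 1000 → 1250 → 1600 → 2000 → 2500 → 3200 → 4000 → 5000 → 6400 → 8000 → 10000 — 3 2/3 stops raised (brighter).
Shutter speed: 2.5 → 2 → 1.6 → 1.3 → 1 → 0.8 → 0.6 → 0.5 — 2 1/3 stops shorter (darker).
Net change so far: 1 1/3 stops brighter. Offset with the aperture: f/9 → f/10 → f/11 → f/13 → f/14.

f/14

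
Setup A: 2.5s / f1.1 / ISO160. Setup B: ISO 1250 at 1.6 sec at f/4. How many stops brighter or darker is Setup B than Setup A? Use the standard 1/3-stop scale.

Aperture: f/1.1 → f/1.2 → f/1.4 → f/1.6 → f/1.8 → f/2 → f/2.2 → f/2.5 → f/2.8 → f/3.2 → f/3.5 → f/4 — 3 2/3 stops narrower (darker).
Shutter speed: 2.5 → 2 → 1.6 — 2/3 stop shorter (darker).
ISO: 160 → 200 → 250 → 320 → 400 → 500 → 640 → 800 → 1000 → 1250 — 3 stops raised (brighter).
Net: −3 2/3 −2/3 +3 = −1 1/3 stops.

1 1/3 stops darker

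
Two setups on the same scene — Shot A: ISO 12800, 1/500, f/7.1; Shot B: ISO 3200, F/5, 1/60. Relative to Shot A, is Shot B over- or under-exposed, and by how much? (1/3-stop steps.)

Aperture: f/7.1 → f/6.3 → f/5.6 → f/5 — 1 stop wider (brighter).
Shutter speed: 1/500 → 1/400 → 1/320 → 1/250 → 1/200 → 1/160 → 1/125 → 1/100 → 1/80 → 1/60 — 3 stops longer (brighter).
ISO: 12800 → 10000 → 8000 → 6400 → 5000 → 4000 → 3200 — 2 stops dropped (darker).
Net: +1 +3 −2 = +2 stops.

2 stops brighter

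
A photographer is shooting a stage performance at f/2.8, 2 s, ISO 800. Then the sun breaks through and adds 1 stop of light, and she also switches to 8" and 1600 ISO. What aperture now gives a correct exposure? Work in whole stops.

f/11

Scene light: 1 stop brighter.
Shutter speed: 2 → 4 → 8 — 2 stops longer (brighter).
ISO: 800 → 1600 — 1 stop raised (brighter).
Net so far: 4 stops brighter. Aperture: f/2.8 → f/4 → f/5.6 → f/8 → f/11.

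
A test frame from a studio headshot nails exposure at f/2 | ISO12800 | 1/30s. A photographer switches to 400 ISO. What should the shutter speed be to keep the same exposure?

1 s

ISO: 12800 → 6400 → 3200 → 1600 → 800 → 400 — 5 stops dropped (darker).
Need 5 stops brighter from the shutter speed: 1/30 → 1/15 → 1/8 → 1/4 → 1/2 → 1.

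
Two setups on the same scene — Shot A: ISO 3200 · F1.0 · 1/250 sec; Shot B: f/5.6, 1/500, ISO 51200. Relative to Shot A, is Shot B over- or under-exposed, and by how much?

Aperture: f/1.0 → f/1.4 → f/2 → f/2.8 → f/4 → f/5.6 — 5 stops smaller aperture (darker).
Shutter speed: 1/250 → 1/500 — 1 stop shorter (darker).
ISO: 3200 → 6400 → 12800 → 25600 → 51200 — 4 stops higher (brighter).
Net: −5 −1 +4 = −2 stops.

2 stops darker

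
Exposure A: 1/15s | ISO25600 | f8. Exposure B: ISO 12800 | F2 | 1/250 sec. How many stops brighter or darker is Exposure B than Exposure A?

Aperture: f/8 → f/5.6 → f/4 → f/2.8 → f/2 — 4 stops opened up (brighter).
Shutter speed: 1/15 → 1/30 → 1/60 → 1/125 → 1/250 — 4 stops faster (darker).
ISO: 25600 → 12800 — 1 stop lower (darker).
Net: +4 −4 −1 = −1 stop.

1 stop darker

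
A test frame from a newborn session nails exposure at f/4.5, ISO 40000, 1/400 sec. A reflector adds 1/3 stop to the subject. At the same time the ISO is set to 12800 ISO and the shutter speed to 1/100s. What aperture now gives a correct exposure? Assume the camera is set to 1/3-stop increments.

Scene light: 1/3 stop brighter.
ISO: 40000 → 32000 → 25600 → 20000 → 16000 → 12800 — 1 2/3 stops lower (darker).
Shutter speed: 1/400 → 1/320 → 1/250 → 1/200 → 1/160 → 1/125 → 1/100 — 2 stops longer (brighter).
Net so far: 2/3 stop brighter. Aperture: f/4.5 → f/5 → f/5.6.

f/5.6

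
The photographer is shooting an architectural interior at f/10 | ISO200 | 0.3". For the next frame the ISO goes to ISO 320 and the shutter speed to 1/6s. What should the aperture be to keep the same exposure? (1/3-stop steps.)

f/9

ISO: 200 → 250 → 320 — 2/3 stop raised (brighter).
Shutter speed: 0.3 → 1/4 → 1/5 → 1/6 — 1 stop shorter (darker).
Net change so far: 1/3 stop darker. Offset with the aperture: f/10 → f/9.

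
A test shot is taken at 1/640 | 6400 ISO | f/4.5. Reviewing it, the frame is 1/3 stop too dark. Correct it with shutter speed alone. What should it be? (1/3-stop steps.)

1/500s

Underexposed by 1/3 stop → need 1/3 stop brighter.
Shutter speed: 1/640 → 1/500.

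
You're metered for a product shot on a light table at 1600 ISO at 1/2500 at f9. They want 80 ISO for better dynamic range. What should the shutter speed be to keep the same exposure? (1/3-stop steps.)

1/125s

ISO: 1600 → 1250 → 1000 → 800 → 640 → 500 → 400 → 320 → 250 → 200 → 160 → 125 → 100 → 80 — 4 1/3 stops dropped (darker).
Need 4 1/3 stops brighter from the shutter speed: 1/2500 → 1/2000 → 1/1600 → 1/1250 → 1/1000 → 1/800 → 1/640 → 1/500 → 1/400 → 1/320 → 1/250 → 1/200 → 1/160 → 1/125.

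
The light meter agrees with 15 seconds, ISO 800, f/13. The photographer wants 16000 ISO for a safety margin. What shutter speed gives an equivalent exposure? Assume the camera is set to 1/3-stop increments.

ISO: 800 → 1000 → 1250 → 1600 → 2000 → 2500 → 3200 → 4000 → 5000 → 6400 → 8000 → 10000 → 12800 → 16000 — 4 1/3 stops raised (brighter).
Need 4 1/3 stops darker from the shutter speed: 15 → 13 → 10 → 8 → 6 → 5 → 4 → 3.2 → 2.5 → 2 → 1.6 → 1.3 → 1 → 0.8.

0.8 s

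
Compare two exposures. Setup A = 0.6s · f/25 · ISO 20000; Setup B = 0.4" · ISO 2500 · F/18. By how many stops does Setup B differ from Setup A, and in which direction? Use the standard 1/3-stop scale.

2 2/3 stops darker

Aperture: f/25 → f/22 → f/20 → f/18 — 1 stop larger aperture (brighter).
Shutter speed: 0.6 → 0.5 → 0.4 — 2/3 stop faster (darker).
ISO: 20000 → 16000 → 12800 → 10000 → 8000 → 6400 → 5000 → 4000 → 3200 → 2500 — 3 stops lower (darker).
Net: +1 −2/3 −3 = −2 2/3 stops.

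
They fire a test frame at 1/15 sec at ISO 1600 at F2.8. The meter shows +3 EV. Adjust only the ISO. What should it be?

Overexposed by 3 stops → need 3 stops darker.
ISO: 1600 → 800 → 400 → 200.

ISO 200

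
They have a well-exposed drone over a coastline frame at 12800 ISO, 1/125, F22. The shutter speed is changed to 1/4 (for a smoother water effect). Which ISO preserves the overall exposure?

ISO 400

Shutter speed: 1/125 → 1/60 → 1/30 → 1/15 → 1/8 → 1/4 — 5 stops longer (brighter).
Need 5 stops darker from the ISO: 12800 → 6400 → 3200 → 1600 → 800 → 400.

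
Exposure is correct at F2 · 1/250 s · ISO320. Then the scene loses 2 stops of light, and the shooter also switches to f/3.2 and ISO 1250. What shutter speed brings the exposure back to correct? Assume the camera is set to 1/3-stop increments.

Scene light: 2 stops darker.
Aperture: f/2 → f/2.2 → f/2.5 → f/2.8 → f/3.2 — 1 1/3 stops narrower (darker).
ISO: 320 → 400 → 500 → 640 → 800 → 1000 → 1250 — 2 stops raised (brighter).
Net so far: 1 1/3 stops darker. Shutter speed: 1/250 → 1/200 → 1/160 → 1/125 → 1/100.

1/100s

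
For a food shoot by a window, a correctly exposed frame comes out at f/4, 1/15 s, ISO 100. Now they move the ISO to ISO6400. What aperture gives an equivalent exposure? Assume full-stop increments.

ISO: 100 → 200 → 400 → 800 → 1600 → 3200 → 6400 — 6 stops higher (brighter).
Need 6 stops darker from the aperture: f/4 → f/5.6 → f/8 → f/11 → f/16 → f/22 → f/32.

f/32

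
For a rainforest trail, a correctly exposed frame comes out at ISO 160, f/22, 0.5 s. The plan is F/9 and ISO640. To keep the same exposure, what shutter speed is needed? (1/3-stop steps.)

Aperture: f/22 → f/20 → f/18 → f/16 → f/14 → f/13 → f/11 → f/10 → f/9 — 2 2/3 stops opened up (brighter).
ISO: 160 → 200 → 250 → 320 → 400 → 500 → 640 — 2 stops higher (brighter).
Net change so far: 4 2/3 stops brighter. Offset with the shutter speed: 0.5 → 0.4 → 0.3 → 1/4 → 1/5 → 1/6 → 1/8 → 1/10 → 1/13 → 1/15 → 1/20 → 1/25 → 1/30 → 1/40 → 1/50.

1/50s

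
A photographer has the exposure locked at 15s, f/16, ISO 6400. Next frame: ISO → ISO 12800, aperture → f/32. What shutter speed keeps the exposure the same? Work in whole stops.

ISO: 6400 → 12800 — 1 stop higher (brighter).
Aperture: f/16 → f/22 → f/32 — 2 stops smaller aperture (darker).
Net change so far: 1 stop darker. Offset with the shutter speed: 15 → 30.

30 s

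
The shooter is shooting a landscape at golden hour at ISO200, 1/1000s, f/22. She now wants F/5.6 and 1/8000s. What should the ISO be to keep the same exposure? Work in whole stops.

Aperture: f/22 → f/16 → f/11 → f/8 → f/5.6 — 4 stops opened up (brighter).
Shutter speed: 1/1000 → 1/2000 → 1/4000 → 1/8000 — 3 stops faster (darker).
Net change so far: 1 stop brighter. Offset with the ISO: 200 → 100.

ISO 100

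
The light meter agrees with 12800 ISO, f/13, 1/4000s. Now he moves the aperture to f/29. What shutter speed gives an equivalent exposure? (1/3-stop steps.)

Aperture: f/13 → f/14 → f/16 → f/18 → f/20 → f/22 → f/25 → f/29 — 2 1/3 stops stopped down (darker).
Need 2 1/3 stops brighter from the shutter speed: 1/4000 → 1/3200 → 1/2500 → 1/2000 → 1/1600 → 1/1250 → 1/1000 → 1/800.

1/800s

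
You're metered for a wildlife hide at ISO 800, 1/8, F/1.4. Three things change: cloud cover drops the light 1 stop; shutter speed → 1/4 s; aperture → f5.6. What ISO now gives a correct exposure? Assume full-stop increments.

Scene light: 1 stop darker.
Shutter speed: 1/8 → 1/4 — 1 stop longer (brighter).
Aperture: f/1.4 → f/2 → f/2.8 → f/4 → f/5.6 — 4 stops stopped down (darker).
Net so far: 4 stops darker. ISO: 800 → 1600 → 3200 → 6400 → 12800.

ISO 12800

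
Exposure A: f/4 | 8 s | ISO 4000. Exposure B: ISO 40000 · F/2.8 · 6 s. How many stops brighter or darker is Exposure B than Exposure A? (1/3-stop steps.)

4 stops brighter

Aperture: f/4 → f/3.5 → f/3.2 → f/2.8 — 1 stop wider (brighter).
Shutter speed: 8 → 6 — 1/3 stop shorter (darker).
ISO: 4000 → 5000 → 6400 → 8000 → 10000 → 12800 → 16000 → 20000 → 25600 → 32000 → 40000 — 3 1/3 stops higher (brighter).
Net: +1 −1/3 +3 1/3 = +4 stops.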